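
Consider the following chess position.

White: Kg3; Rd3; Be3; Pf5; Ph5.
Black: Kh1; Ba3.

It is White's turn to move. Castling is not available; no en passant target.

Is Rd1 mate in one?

yes

After Rd1: black king on h1; in check: yes, from the white rook on d1.
King squares — g1: attacked by Rd1; g2: attacked by Kg3; h2: attacked by Kg3.
Black has no legal moves → checkmate.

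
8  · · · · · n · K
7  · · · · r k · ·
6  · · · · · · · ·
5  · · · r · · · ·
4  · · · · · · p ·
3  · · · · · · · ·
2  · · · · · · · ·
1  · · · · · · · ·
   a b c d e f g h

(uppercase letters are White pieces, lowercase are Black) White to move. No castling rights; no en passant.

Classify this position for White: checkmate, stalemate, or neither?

stalemate

White to move; white king on h8.
In check: no.
King squares — g7: attacked by Kf7; h7: attacked by Nf8; g8: attacked by Kf7.
Legal moves for White: none.
Not in check and no legal moves → stalemate.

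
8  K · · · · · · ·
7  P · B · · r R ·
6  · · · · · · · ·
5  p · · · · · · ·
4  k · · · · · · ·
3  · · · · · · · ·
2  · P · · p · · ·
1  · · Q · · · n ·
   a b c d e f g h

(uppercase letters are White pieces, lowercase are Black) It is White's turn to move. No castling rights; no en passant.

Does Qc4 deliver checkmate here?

After Qc4: black king on a4; in check: yes, from the white queen on c4.
King squares — a3: attacked by Pb2; b3: attacked by Qc4; b4: attacked by Qc4; a5: own pawn; b5: attacked by Qc4.
Black has no legal moves → checkmate.

yes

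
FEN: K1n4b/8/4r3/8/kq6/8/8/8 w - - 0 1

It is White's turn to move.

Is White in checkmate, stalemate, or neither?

stalemate

White to move; white king on a8.
In check: no.
King squares — a7: attacked by Nc8; b7: attacked by Qb4; b8: attacked by Qb4.
Legal moves for White: none.
Not in check and no legal moves → stalemate.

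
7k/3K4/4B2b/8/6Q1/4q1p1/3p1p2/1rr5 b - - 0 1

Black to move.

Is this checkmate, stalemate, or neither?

neither

Black to move; black king on h8.
In check: no.
Legal moves for Black include: Kh7, Bf8, Bg7, Bg5, Bf4, Qa7+, Qxe6+, Qb6, Qg5, Qe5, Qc5, Qf4, Qe4, Qd4+, Qf3, Qd3+, Qc3, Qb3, ... (list truncated; more exist).
Black has legal moves and is not in check → neither.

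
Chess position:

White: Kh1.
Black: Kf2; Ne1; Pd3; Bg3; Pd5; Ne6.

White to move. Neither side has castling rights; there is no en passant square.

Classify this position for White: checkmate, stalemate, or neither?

stalemate

White to move; white king on h1.
In check: no.
King squares — g1: attacked by Kf2; g2: attacked by Ne1; h2: attacked by Bg3.
Legal moves for White: none.
Not in check and no legal moves → stalemate.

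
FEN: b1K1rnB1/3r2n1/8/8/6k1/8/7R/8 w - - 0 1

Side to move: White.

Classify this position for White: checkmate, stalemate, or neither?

White to move; white king on c8.
In check: yes, from the black rook on e8.
King squares — b7: attacked by Rd7; c7: attacked by Rd7; d7: attacked by Nf8; b8: attacked by Re8; d8: attacked by Rd7.
Legal moves for White: none.
In check with no legal moves → checkmate.

checkmate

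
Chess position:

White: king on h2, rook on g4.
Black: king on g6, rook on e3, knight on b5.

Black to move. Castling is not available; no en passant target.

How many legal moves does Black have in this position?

Black to move; king on g6.
In check: yes, from the white rook on g4.
Legal moves: Kh7, Kf7, Kh6, Kf6, Kh5, Kf5.
Count: 6.

6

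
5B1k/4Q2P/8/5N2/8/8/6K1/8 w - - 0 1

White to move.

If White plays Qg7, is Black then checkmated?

After Qg7: black king on h8; in check: yes, from the white queen on g7.
King squares — g7: attacked by Nf5; h7: attacked by Qg7; g8: attacked by Qg7.
Black has no legal moves → checkmate.

yes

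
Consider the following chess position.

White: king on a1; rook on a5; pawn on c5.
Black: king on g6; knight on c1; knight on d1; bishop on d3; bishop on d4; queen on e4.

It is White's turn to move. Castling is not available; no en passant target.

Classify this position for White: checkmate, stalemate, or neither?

White to move; white king on a1.
In check: yes, from the black bishop on d4.
King squares — b1: attacked by Bd3; a2: attacked by Nc1; b2: attacked by Nd1.
Legal moves for White: none.
In check with no legal moves → checkmate.

checkmate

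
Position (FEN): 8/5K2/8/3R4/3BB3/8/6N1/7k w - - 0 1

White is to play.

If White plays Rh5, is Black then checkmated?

yes

After Rh5: black king on h1; in check: yes, from the white rook on h5.
King squares — g1: attacked by Bd4; g2: attacked by Be4; h2: attacked by Rh5.
Black has no legal moves → checkmate.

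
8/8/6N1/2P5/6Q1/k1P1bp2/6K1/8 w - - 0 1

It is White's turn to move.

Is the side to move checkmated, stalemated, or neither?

White to move; white king on g2.
In check: yes, from the black pawn on f3.
Legal moves for White: Kh3, Kg3, Kxf3, Kh2, Kh1, Kf1, Qxf3.
White is in check but has 7 legal moves → neither.

neither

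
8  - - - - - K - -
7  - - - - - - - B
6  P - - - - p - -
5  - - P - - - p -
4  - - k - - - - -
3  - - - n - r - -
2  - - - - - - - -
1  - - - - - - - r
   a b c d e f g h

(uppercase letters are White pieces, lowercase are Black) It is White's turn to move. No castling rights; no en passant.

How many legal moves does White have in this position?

12

White to move; king on f8.
In check: no.
Legal moves: Kg8, Ke8, Kg7, Kf7, Ke7, Bg8+, Bg6, Bf5, Be4, Bxd3+, a7, c6.
Count: 12.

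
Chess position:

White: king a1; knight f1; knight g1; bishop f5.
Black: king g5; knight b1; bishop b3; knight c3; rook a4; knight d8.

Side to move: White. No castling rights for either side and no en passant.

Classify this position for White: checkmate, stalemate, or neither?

neither

White to move; white king on a1.
In check: yes, from the black rook on a4.
Legal moves for White: Kb2.
White is in check but has 1 legal move → neither.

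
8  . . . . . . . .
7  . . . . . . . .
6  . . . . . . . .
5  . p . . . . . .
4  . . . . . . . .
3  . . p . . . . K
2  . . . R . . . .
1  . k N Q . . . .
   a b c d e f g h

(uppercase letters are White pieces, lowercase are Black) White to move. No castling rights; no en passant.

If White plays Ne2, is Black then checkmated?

After Ne2: black king on b1; in check: yes, from the white queen on d1.
King squares — a1: attacked by Qd1; c1: attacked by Qd1; a2: attacked by Rd2; b2: attacked by Rd2; c2: attacked by Qd1.
Black has no legal moves → checkmate.

yes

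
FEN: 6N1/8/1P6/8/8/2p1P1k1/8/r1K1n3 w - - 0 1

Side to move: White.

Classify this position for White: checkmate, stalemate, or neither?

White to move; white king on c1.
In check: yes, from the black rook on a1.
King squares — b1: attacked by Ra1; d1: attacked by Ra1; b2: attacked by Pc3; c2: attacked by Ne1; d2: attacked by Pc3.
Legal moves for White: none.
In check with no legal moves → checkmate.

checkmate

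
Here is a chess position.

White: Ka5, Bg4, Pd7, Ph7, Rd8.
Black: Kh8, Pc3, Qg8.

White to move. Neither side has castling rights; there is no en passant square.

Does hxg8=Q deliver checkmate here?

After hxg8=Q: black king on h8; in check: yes, from the white queen on g8.
King squares — g7: attacked by Qg8; h7: attacked by Qg8; g8: attacked by Rd8.
Black has no legal moves → checkmate.

yes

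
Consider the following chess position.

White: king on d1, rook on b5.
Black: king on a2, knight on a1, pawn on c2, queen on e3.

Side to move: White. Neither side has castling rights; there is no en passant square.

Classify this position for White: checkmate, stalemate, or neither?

White to move; white king on d1.
In check: yes, from the black pawn on c2.
King squares — c1: attacked by Qe3; e1: attacked by Qe3; c2: attacked by Na1; d2: attacked by Qe3; e2: attacked by Qe3.
Legal moves for White: none.
In check with no legal moves → checkmate.

checkmate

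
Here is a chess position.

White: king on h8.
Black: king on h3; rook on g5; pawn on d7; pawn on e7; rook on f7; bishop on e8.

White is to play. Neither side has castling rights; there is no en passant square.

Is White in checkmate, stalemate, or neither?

White to move; white king on h8.
In check: no.
King squares — g7: attacked by Rg5; h7: attacked by Rf7; g8: attacked by Rg5.
Legal moves for White: none.
Not in check and no legal moves → stalemate.

stalemate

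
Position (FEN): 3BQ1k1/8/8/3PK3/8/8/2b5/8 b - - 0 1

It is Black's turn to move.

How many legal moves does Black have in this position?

2

Black to move; king on g8.
In check: yes, from the white queen on e8.
Legal moves: Kh7, Kg7.
Count: 2.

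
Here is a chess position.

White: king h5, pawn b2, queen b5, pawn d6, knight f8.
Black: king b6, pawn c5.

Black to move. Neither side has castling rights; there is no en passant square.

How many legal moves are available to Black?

2

Black to move; king on b6.
In check: yes, from the white queen on b5.
Legal moves: Ka7, Kxb5.
Count: 2.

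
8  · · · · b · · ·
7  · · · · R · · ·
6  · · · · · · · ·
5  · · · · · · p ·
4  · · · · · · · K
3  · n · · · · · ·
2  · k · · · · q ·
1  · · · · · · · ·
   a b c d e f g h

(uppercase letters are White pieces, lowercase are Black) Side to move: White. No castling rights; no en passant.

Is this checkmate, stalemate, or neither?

checkmate

White to move; white king on h4.
In check: yes, from the black pawn on g5.
King squares — g3: attacked by Qg2; h3: attacked by Qg2; g4: attacked by Qg2; g5: attacked by Qg2; h5: attacked by Be8.
Legal moves for White: none.
In check with no legal moves → checkmate.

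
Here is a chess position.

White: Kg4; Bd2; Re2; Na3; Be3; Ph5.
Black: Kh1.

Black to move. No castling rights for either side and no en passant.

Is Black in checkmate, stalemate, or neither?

Black to move; black king on h1.
In check: no.
King squares — g1: attacked by Be3; g2: attacked by Re2; h2: attacked by Re2.
Legal moves for Black: none.
Not in check and no legal moves → stalemate.

stalemate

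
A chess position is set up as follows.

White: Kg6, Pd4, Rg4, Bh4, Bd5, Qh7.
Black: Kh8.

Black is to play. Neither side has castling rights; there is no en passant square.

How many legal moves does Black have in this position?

Black to move; king on h8.
In check: yes, from the white queen on h7.
Legal moves: none.
Count: 0.

0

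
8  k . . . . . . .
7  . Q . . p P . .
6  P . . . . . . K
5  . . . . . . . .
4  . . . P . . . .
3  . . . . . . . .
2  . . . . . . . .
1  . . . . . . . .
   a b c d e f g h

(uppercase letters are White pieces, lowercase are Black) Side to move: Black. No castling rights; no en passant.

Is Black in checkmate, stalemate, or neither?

checkmate

Black to move; black king on a8.
In check: yes, from the white queen on b7.
King squares — a7: attacked by Qb7; b7: attacked by Pa6; b8: attacked by Qb7.
Legal moves for Black: none.
In check with no legal moves → checkmate.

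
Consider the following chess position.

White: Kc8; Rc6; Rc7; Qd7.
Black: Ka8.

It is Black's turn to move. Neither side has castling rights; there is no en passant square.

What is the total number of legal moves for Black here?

0

Black to move; king on a8.
In check: no.
Legal moves: none.
Count: 0.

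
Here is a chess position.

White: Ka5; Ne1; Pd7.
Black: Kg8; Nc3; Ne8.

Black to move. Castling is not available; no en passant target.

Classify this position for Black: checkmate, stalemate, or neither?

neither

Black to move; black king on g8.
In check: no.
Legal moves for Black: Kh8, Kf8, Kh7, Kg7, Kf7, Ng7, Nc7, Nf6, Nd6, Nd5, Nb5, Ne4, Na4, Ne2, Na2, Nd1, Nb1.
Black has 17 legal moves and is not in check → neither.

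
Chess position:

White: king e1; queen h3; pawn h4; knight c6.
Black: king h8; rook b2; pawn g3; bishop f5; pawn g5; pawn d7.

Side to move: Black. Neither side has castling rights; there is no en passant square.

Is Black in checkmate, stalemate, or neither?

neither

Black to move; black king on h8.
In check: no.
Legal moves for Black include: Kg8, Kh7, Kg7, Bh7, Bg6, Be6, Bg4, Be4, Bxh3, Bd3, Bc2, Bb1, Rb8, Rb7, Rb6, Rb5, Rb4, Rb3, ... (list truncated; more exist).
Black has legal moves and is not in check → neither.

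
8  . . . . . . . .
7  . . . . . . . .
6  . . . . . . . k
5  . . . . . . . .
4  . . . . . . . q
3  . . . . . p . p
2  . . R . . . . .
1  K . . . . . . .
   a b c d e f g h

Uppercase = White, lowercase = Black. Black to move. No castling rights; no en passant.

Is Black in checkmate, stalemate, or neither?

Black to move; black king on h6.
In check: no.
Legal moves for Black include: Kh7, Kg7, Kg6, Kh5, Kg5, Qd8, Qe7, Qf6+, Qh5, Qg5, Qg4, Qf4, Qe4, Qd4+, Qc4, Qb4, Qa4+, Qg3, ... (list truncated; more exist).
Black has legal moves and is not in check → neither.

neither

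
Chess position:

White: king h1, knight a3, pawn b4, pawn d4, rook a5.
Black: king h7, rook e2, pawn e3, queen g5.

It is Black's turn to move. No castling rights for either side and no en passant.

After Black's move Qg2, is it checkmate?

yes

After Qg2: white king on h1; in check: yes, from the black queen on g2.
King squares — g1: attacked by Qg2; g2: attacked by Re2; h2: attacked by Qg2.
White has no legal moves → checkmate.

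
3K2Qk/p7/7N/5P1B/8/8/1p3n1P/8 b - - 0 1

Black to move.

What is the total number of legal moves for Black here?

0

Black to move; king on h8.
In check: yes, from the white queen on g8.
Legal moves: none.
Count: 0.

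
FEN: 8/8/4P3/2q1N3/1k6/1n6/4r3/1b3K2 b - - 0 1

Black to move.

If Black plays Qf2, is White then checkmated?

After Qf2: white king on f1; in check: yes, from the black queen on f2.
King squares — e1: attacked by Re2; g1: attacked by Qf2; e2: attacked by Qf2; f2: attacked by Re2; g2: attacked by Qf2.
White has no legal moves → checkmate.

yes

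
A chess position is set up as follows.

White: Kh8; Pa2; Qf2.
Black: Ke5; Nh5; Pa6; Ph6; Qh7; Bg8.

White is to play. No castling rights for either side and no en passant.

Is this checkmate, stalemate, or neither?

White to move; white king on h8.
In check: yes, from the black queen on h7.
King squares — g7: attacked by Nh5; h7: attacked by Bg8; g8: attacked by Qh7.
Legal moves for White: none.
In check with no legal moves → checkmate.

checkmate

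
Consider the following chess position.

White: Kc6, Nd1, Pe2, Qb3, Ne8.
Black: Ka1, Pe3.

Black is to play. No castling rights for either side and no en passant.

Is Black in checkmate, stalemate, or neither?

stalemate

Black to move; black king on a1.
In check: no.
King squares — b1: attacked by Qb3; a2: attacked by Qb3; b2: attacked by Nd1.
Legal moves for Black: none.
Not in check and no legal moves → stalemate.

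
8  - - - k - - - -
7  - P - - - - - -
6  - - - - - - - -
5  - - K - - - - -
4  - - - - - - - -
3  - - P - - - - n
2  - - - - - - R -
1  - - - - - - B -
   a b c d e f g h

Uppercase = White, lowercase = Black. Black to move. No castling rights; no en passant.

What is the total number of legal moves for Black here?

Black to move; king on d8.
In check: no.
Legal moves: Ke8, Ke7, Kd7, Kc7, Ng5, Nf4, Nf2, Nxg1.
Count: 8.

8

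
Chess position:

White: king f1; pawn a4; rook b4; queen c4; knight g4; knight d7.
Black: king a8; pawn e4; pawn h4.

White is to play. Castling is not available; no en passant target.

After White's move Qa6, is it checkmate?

yes

After Qa6: black king on a8; in check: yes, from the white queen on a6.
King squares — a7: attacked by Qa6; b7: attacked by Rb4; b8: attacked by Rb4.
Black has no legal moves → checkmate.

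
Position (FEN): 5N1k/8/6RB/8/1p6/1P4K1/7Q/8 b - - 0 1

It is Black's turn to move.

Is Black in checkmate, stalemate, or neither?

stalemate

Black to move; black king on h8.
In check: no.
King squares — g7: attacked by Rg6; h7: attacked by Nf8; g8: attacked by Rg6.
Legal moves for Black: none.
Not in check and no legal moves → stalemate.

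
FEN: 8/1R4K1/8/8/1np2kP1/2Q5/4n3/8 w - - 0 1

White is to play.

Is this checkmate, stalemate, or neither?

White to move; white king on g7.
In check: no.
Legal moves for White include: Kh8, Kg8, Kf8, Kh7, Kf7, Kh6, Kg6, Kf6, Rb8, Rf7+, Re7, Rd7, Rc7, Ra7, Rb6, Rb5, Rxb4, Qf6+, ... (list truncated; more exist).
White has legal moves and is not in check → neither.

neither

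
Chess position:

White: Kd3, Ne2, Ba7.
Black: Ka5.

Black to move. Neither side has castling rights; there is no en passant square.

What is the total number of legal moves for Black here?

Black to move; king on a5.
In check: no.
Legal moves: Ka6, Kb5, Kb4, Ka4.
Count: 4.

4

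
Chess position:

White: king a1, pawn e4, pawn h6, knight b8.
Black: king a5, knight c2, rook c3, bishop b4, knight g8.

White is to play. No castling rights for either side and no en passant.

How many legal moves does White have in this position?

White to move; king on a1.
In check: yes, from the black knight on c2.
Legal moves: Kb2, Ka2, Kb1.
Count: 3.

3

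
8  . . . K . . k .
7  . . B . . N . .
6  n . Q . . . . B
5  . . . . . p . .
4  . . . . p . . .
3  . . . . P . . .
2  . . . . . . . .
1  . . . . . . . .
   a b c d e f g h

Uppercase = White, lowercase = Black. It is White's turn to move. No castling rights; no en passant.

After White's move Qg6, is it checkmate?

After Qg6: black king on g8; in check: yes, from the white queen on g6.
King squares — f7: attacked by Qg6; g7: attacked by Qg6; h7: attacked by Qg6; f8: attacked by Bh6; h8: attacked by Nf7.
Black has no legal moves → checkmate.

yes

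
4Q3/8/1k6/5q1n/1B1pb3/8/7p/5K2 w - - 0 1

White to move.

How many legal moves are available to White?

2

White to move; king on f1.
In check: yes, from the black queen on f5.
Legal moves: Ke2, Ke1.
Count: 2.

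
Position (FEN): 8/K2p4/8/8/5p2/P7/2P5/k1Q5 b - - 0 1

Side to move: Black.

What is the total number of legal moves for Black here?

1

Black to move; king on a1.
In check: yes, from the white queen on c1.
Legal moves: Ka2.
Count: 1.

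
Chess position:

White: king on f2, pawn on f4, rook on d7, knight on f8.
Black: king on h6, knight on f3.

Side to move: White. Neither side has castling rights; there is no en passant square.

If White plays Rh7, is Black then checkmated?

yes

After Rh7: black king on h6; in check: yes, from the white rook on h7.
King squares — g5: attacked by Pf4; h5: attacked by Rh7; g6: attacked by Nf8; g7: attacked by Rh7; h7: attacked by Nf8.
Black has no legal moves → checkmate.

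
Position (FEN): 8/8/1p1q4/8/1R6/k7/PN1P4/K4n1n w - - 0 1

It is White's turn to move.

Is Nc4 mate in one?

After Nc4: black king on a3; in check: yes, from the white knight on c4.
Black has 1 legal reply: Kxb4.
In check but a legal move exists → not checkmate.

no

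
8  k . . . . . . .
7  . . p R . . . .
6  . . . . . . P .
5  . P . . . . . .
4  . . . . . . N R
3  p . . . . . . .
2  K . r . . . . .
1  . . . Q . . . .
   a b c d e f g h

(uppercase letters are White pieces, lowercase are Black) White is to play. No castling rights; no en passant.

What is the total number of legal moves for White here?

5

White to move; king on a2.
In check: yes, from the black rook on c2.
Legal moves: Kb3, Kxa3, Kb1, Ka1, Qxc2.
Count: 5.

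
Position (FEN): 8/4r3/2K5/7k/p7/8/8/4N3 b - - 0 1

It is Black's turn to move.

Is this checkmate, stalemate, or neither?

Black to move; black king on h5.
In check: no.
Legal moves for Black include: Re8, Rh7, Rg7, Rf7, Rd7, Rc7+, Rb7, Ra7, Re6+, Re5, Re4, Re3, Re2, Rxe1, Kh6, Kg6, Kg5, Kh4, ... (list truncated; more exist).
Black has legal moves and is not in check → neither.

neither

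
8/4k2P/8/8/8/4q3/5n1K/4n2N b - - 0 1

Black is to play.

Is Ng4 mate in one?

yes

After Ng4: white king on h2; in check: yes, from the black knight on g4.
King squares — g1: attacked by Qe3; h1: own knight; g2: attacked by Ne1; g3: attacked by Qe3; h3: attacked by Qe3.
White has no legal moves → checkmate.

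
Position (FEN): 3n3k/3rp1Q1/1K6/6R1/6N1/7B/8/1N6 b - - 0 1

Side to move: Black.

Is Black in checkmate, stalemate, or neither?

Black to move; black king on h8.
In check: yes, from the white queen on g7.
King squares — g7: attacked by Rg5; h7: attacked by Qg7; g8: attacked by Qg7.
Legal moves for Black: none.
In check with no legal moves → checkmate.

checkmate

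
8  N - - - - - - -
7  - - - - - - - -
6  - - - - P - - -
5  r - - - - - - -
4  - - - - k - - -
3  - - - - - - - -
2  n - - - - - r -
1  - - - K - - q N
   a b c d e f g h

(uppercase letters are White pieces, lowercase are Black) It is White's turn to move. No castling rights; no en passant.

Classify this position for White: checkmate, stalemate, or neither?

checkmate

White to move; white king on d1.
In check: yes, from the black queen on g1.
King squares — c1: attacked by Qg1; e1: attacked by Qg1; c2: attacked by Rg2; d2: attacked by Rg2; e2: attacked by Rg2.
Legal moves for White: none.
In check with no legal moves → checkmate.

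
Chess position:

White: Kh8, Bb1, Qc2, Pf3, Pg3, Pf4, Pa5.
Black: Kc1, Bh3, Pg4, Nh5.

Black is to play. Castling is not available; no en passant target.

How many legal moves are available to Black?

Black to move; king on c1.
In check: yes, from the white queen on c2.
Legal moves: none.
Count: 0.

0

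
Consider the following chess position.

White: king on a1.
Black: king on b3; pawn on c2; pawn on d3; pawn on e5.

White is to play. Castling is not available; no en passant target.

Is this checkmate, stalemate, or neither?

stalemate

White to move; white king on a1.
In check: no.
King squares — b1: attacked by Pc2; a2: attacked by Kb3; b2: attacked by Kb3.
Legal moves for White: none.
Not in check and no legal moves → stalemate.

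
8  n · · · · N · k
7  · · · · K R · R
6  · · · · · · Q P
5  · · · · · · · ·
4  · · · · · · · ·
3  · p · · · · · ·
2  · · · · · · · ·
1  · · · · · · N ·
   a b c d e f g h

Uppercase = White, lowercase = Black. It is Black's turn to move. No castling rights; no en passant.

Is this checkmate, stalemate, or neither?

checkmate

Black to move; black king on h8.
In check: yes, from the white rook on h7.
King squares — g7: attacked by Qg6; h7: attacked by Qg6; g8: attacked by Qg6.
Legal moves for Black: none.
In check with no legal moves → checkmate.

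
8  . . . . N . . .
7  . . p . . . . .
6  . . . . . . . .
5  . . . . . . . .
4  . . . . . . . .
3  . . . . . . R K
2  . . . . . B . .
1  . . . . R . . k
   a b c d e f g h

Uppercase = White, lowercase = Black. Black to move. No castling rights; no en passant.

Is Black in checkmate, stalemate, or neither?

Black to move; black king on h1.
In check: yes, from the white rook on e1.
King squares — g1: attacked by Re1; g2: attacked by Rg3; h2: attacked by Kh3.
Legal moves for Black: none.
In check with no legal moves → checkmate.

checkmate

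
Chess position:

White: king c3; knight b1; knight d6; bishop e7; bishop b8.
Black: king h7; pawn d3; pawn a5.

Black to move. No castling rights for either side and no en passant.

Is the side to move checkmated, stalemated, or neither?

Black to move; black king on h7.
In check: no.
Legal moves for Black: Kh8, Kg8, Kg7, Kh6, Kg6, a4, d2.
Black has 7 legal moves and is not in check → neither.

neither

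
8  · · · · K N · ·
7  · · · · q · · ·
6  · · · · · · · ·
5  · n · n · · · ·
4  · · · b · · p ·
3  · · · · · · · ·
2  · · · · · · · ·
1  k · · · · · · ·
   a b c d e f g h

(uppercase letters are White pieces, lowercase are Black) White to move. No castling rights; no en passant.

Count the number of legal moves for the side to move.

White to move; king on e8.
In check: yes, from the black queen on e7.
Legal moves: none.
Count: 0.

0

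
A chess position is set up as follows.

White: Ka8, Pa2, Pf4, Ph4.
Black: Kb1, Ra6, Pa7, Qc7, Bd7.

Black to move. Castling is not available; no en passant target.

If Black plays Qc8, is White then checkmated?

After Qc8: white king on a8; in check: yes, from the black queen on c8.
King squares — a7: attacked by Ra6; b7: attacked by Qc8; b8: attacked by Qc8.
White has no legal moves → checkmate.

yes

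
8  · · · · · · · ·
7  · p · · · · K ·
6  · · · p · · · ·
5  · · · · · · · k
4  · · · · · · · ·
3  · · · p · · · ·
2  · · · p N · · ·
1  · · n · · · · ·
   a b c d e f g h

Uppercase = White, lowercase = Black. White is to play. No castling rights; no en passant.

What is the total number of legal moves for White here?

White to move; king on g7.
In check: no.
Legal moves: Kh8, Kg8, Kf8, Kh7, Kf7, Kf6, Nf4+, Nd4, Ng3+, Nc3, Ng1, Nxc1.
Count: 12.

12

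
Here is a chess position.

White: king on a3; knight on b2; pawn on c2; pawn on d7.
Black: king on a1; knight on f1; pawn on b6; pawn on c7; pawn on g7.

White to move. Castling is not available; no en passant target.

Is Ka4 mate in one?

no

After Ka4: black king on a1; in check: no.
Black is not in check, so this cannot be checkmate.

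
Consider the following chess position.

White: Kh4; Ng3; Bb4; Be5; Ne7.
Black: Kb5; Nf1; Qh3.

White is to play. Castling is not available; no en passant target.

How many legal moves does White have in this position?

White to move; king on h4.
In check: yes, from the black queen on h3.
Legal moves: Kg5, Kxh3.
Count: 2.

2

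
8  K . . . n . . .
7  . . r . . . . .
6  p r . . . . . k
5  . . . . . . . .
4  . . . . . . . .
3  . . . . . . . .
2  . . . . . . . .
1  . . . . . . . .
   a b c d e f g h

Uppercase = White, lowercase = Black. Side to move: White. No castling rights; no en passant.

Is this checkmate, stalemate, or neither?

stalemate

White to move; white king on a8.
In check: no.
King squares — a7: attacked by Rc7; b7: attacked by Rb6; b8: attacked by Rb6.
Legal moves for White: none.
Not in check and no legal moves → stalemate.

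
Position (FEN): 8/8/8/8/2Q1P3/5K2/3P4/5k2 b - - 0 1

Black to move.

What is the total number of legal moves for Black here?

2

Black to move; king on f1.
In check: yes, from the white queen on c4.
Legal moves: Kg1, Ke1.
Count: 2.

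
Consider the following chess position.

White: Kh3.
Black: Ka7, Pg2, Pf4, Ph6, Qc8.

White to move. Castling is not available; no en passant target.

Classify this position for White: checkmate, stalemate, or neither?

neither

White to move; white king on h3.
In check: yes, from the black queen on c8.
Legal moves for White: Kh4, Kh2, Kxg2.
White is in check but has 3 legal moves → neither.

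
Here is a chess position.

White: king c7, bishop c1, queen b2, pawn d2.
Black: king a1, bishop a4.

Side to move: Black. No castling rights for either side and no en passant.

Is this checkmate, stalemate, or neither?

checkmate

Black to move; black king on a1.
In check: yes, from the white queen on b2.
King squares — b1: attacked by Qb2; a2: attacked by Qb2; b2: attacked by Bc1.
Legal moves for Black: none.
In check with no legal moves → checkmate.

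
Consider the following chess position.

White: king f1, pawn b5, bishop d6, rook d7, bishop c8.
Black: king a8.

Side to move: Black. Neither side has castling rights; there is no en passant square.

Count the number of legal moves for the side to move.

Black to move; king on a8.
In check: no.
Legal moves: none.
Count: 0.

0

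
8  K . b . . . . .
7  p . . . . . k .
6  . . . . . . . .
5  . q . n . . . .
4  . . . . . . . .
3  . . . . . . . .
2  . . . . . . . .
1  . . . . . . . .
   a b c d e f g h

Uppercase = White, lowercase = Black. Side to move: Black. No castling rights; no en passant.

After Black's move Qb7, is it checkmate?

yes

After Qb7: white king on a8; in check: yes, from the black queen on b7.
King squares — a7: attacked by Qb7; b7: attacked by Bc8; b8: attacked by Qb7.
White has no legal moves → checkmate.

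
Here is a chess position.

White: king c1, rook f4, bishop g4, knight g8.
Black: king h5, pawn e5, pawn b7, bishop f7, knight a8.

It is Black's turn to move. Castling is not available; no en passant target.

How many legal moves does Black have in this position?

Black to move; king on h5.
In check: yes, from the white bishop on g4.
Legal moves: Kg6, Kg5, Kh4.
Count: 3.

3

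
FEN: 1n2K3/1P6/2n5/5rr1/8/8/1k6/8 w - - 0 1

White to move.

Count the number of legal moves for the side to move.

0

White to move; king on e8.
In check: no.
Legal moves: none.
Count: 0.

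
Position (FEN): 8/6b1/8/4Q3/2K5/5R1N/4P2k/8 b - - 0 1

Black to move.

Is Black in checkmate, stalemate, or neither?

neither

Black to move; black king on h2.
In check: yes, from the white queen on e5.
King squares — g1: attacked by Nh3; h1: available; g2: available; g3: attacked by Rf3; h3: attacked by Rf3.
Legal moves for Black: Kg2, Kh1, Bxe5.
Black is in check but has 3 legal moves → neither.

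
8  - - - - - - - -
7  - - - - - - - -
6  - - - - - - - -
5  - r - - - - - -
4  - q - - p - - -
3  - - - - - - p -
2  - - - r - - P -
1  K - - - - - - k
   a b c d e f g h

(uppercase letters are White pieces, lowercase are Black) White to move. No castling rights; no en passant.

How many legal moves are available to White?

White to move; king on a1.
In check: no.
Legal moves: none.
Count: 0.

0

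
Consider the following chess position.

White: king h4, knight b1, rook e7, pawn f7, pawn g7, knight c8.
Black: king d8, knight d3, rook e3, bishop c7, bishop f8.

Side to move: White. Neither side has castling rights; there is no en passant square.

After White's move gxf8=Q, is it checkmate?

yes

After gxf8=Q: black king on d8; in check: yes, from the white queen on f8.
King squares — c7: own bishop; d7: attacked by Re7; e7: attacked by Nc8; c8: attacked by Qf8; e8: attacked by Re7.
Black has no legal moves → checkmate.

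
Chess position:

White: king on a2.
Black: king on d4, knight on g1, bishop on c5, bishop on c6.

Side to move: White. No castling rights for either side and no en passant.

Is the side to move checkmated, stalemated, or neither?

White to move; white king on a2.
In check: no.
Legal moves for White: Kb3, Kb2, Kb1, Ka1.
White has 4 legal moves and is not in check → neither.

neither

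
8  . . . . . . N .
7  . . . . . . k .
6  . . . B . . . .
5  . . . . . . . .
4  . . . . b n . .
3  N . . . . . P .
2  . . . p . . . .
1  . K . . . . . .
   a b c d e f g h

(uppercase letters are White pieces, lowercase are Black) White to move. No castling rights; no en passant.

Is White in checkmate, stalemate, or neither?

neither

White to move; white king on b1.
In check: yes, from the black bishop on e4.
King squares — a1: available; c1: attacked by Pd2; a2: available; b2: available; c2: attacked by Be4.
Legal moves for White: Kb2, Ka2, Ka1, Nc2.
White is in check but has 4 legal moves → neither.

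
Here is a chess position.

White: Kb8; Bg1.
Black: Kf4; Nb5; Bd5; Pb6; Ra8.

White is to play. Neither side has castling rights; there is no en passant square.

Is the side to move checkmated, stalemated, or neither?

checkmate

White to move; white king on b8.
In check: yes, from the black rook on a8.
King squares — a7: attacked by Nb5; b7: attacked by Bd5; c7: attacked by Nb5; a8: attacked by Bd5; c8: attacked by Ra8.
Legal moves for White: none.
In check with no legal moves → checkmate.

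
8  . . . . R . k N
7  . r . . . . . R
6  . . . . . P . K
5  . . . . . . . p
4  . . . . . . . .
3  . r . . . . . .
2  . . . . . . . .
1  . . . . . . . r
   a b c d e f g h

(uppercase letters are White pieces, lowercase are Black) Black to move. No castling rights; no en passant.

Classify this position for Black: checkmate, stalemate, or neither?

checkmate

Black to move; black king on g8.
In check: yes, from the white rook on e8.
King squares — f7: attacked by Rh7; g7: attacked by Pf6; h7: attacked by Kh6; f8: attacked by Re8; h8: attacked by Rh7.
Legal moves for Black: none.
In check with no legal moves → checkmate.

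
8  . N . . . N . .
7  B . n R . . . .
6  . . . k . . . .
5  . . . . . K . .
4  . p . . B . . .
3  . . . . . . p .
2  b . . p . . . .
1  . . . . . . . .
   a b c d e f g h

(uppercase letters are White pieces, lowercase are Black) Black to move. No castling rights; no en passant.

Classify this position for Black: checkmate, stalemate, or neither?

checkmate

Black to move; black king on d6.
In check: yes, from the white rook on d7.
King squares — c5: attacked by Ba7; d5: attacked by Be4; e5: attacked by Kf5; c6: attacked by Be4; e6: attacked by Kf5; c7: own knight; d7: attacked by Nb8; e7: attacked by Rd7.
Legal moves for Black: none.
In check with no legal moves → checkmate.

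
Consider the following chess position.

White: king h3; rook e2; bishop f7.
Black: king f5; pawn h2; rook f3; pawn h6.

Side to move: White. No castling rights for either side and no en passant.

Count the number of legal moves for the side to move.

3

White to move; king on h3.
In check: yes, from the black rook on f3.
Legal moves: Kh4, Kxh2, Kg2.
Count: 3.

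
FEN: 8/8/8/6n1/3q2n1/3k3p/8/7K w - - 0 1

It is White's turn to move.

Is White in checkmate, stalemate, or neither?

White to move; white king on h1.
In check: no.
King squares — g1: attacked by Qd4; g2: attacked by Ph3; h2: attacked by Ng4.
Legal moves for White: none.
Not in check and no legal moves → stalemate.

stalemate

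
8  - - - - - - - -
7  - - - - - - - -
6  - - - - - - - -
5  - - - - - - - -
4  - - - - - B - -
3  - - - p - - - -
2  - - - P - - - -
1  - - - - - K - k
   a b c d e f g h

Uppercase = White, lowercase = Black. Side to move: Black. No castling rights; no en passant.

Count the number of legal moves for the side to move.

0

Black to move; king on h1.
In check: no.
Legal moves: none.
Count: 0.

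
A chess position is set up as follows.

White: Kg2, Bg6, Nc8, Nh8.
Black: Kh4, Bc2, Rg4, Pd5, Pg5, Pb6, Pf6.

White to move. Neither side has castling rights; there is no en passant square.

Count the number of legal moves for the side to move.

5

White to move; king on g2.
In check: yes, from the black rook on g4.
Legal moves: Kf3, Kh2, Kf2, Kh1, Kf1.
Count: 5.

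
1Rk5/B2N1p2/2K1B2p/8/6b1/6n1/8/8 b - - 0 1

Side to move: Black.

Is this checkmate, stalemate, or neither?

Black to move; black king on c8.
In check: yes, from the white rook on b8.
King squares — b7: attacked by Kc6; c7: attacked by Kc6; d7: attacked by Kc6; b8: attacked by Ba7; d8: attacked by Rb8.
Legal moves for Black: none.
In check with no legal moves → checkmate.

checkmate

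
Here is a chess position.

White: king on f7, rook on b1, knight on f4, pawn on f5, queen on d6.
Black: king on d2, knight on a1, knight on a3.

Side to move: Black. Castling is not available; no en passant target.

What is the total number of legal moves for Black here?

Black to move; king on d2.
In check: yes, from the white queen on d6.
Legal moves: Ke3, Kc3, Kc2.
Count: 3.

3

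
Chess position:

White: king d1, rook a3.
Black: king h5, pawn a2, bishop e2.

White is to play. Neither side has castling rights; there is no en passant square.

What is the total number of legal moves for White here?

White to move; king on d1.
In check: yes, from the black bishop on e2.
Legal moves: Kxe2, Kd2, Kc2, Ke1, Kc1.
Count: 5.

5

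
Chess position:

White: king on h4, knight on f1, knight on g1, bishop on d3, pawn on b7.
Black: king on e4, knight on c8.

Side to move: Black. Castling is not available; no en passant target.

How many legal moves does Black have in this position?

5

Black to move; king on e4.
In check: yes, from the white bishop on d3.
Legal moves: Ke5, Kd5, Kf4, Kd4, Kxd3.
Count: 5.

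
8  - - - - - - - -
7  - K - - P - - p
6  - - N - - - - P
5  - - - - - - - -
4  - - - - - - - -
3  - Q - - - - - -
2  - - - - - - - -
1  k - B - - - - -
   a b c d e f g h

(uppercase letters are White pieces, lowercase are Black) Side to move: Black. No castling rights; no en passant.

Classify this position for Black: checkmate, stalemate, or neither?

stalemate

Black to move; black king on a1.
In check: no.
King squares — b1: attacked by Qb3; a2: attacked by Qb3; b2: attacked by Bc1.
Legal moves for Black: none.
Not in check and no legal moves → stalemate.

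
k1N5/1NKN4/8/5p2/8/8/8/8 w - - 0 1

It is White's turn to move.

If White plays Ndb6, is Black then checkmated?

yes

After Ndb6: black king on a8; in check: yes, from the white knight on b6.
King squares — a7: attacked by Nc8; b7: attacked by Kc7; b8: attacked by Kc7.
Black has no legal moves → checkmate.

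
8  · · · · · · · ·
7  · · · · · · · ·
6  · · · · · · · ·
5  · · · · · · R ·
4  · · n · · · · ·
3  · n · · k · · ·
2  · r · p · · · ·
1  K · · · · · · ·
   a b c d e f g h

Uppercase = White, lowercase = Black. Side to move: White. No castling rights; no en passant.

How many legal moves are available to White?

White to move; king on a1.
In check: yes, from the black knight on b3.
Legal moves: none.
Count: 0.

0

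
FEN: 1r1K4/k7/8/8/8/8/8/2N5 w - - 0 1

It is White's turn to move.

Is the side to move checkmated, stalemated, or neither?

White to move; white king on d8.
In check: yes, from the black rook on b8.
Legal moves for White: Ke7, Kd7, Kc7.
White is in check but has 3 legal moves → neither.

neither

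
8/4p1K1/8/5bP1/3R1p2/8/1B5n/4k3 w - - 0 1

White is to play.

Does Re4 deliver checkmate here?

After Re4: black king on e1; in check: yes, from the white rook on e4.
Black has 5 legal replies: Kf2, Kd2, Kf1, Kd1, Bxe4.
In check but a legal move exists → not checkmate.

no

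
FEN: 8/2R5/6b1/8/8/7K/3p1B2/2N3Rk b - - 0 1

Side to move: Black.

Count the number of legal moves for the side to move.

0

Black to move; king on h1.
In check: yes, from the white rook on g1.
Legal moves: none.
Count: 0.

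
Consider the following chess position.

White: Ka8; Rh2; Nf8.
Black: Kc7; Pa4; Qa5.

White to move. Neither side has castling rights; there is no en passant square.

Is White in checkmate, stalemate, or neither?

White to move; white king on a8.
In check: yes, from the black queen on a5.
King squares — a7: attacked by Qa5; b7: attacked by Kc7; b8: attacked by Kc7.
Legal moves for White: none.
In check with no legal moves → checkmate.

checkmate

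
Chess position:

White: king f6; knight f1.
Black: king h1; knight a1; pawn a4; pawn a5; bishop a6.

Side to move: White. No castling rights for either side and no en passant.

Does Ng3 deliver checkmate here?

no

After Ng3: black king on h1; in check: yes, from the white knight on g3.
Black has 3 legal replies: Kh2, Kg2, Kg1.
In check but a legal move exists → not checkmate.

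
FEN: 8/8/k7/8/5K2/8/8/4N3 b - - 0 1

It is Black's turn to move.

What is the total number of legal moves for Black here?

5

Black to move; king on a6.
In check: no.
Legal moves: Kb7, Ka7, Kb6, Kb5, Ka5.
Count: 5.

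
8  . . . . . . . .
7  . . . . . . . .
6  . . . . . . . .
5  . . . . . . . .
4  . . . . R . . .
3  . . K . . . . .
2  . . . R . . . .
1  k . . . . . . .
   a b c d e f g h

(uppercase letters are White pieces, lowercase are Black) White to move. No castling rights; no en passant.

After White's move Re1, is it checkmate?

After Re1: black king on a1; in check: yes, from the white rook on e1.
King squares — b1: attacked by Re1; a2: attacked by Rd2; b2: attacked by Rd2.
Black has no legal moves → checkmate.

yes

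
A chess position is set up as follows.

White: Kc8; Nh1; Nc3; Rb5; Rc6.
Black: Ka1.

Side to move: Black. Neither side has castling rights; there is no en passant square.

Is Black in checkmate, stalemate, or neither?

Black to move; black king on a1.
In check: no.
King squares — b1: attacked by Nc3; a2: attacked by Nc3; b2: attacked by Rb5.
Legal moves for Black: none.
Not in check and no legal moves → stalemate.

stalemate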